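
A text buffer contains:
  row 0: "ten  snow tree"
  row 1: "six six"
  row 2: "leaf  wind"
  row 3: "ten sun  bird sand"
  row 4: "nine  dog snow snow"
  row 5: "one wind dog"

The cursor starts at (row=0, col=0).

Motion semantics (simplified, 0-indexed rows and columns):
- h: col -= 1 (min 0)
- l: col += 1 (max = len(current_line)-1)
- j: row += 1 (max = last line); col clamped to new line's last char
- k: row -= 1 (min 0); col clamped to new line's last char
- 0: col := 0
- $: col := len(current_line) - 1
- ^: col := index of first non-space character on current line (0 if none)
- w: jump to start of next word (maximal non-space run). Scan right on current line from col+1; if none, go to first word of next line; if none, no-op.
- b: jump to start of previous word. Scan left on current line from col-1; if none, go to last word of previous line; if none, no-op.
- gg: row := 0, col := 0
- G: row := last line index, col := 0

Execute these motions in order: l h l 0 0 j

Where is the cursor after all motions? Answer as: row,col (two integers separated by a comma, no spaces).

Answer: 1,0

Derivation:
After 1 (l): row=0 col=1 char='e'
After 2 (h): row=0 col=0 char='t'
After 3 (l): row=0 col=1 char='e'
After 4 (0): row=0 col=0 char='t'
After 5 (0): row=0 col=0 char='t'
After 6 (j): row=1 col=0 char='s'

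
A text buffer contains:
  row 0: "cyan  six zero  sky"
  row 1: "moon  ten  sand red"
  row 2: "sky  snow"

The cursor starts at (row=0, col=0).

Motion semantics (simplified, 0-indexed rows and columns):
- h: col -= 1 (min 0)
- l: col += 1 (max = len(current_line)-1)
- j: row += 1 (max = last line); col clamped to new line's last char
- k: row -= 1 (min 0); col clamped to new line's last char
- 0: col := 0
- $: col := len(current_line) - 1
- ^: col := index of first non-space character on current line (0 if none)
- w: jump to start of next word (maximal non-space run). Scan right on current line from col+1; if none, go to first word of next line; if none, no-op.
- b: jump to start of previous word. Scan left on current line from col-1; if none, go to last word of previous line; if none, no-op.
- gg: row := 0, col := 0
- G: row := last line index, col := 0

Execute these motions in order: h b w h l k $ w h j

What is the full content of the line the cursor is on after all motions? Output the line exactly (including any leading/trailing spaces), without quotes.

After 1 (h): row=0 col=0 char='c'
After 2 (b): row=0 col=0 char='c'
After 3 (w): row=0 col=6 char='s'
After 4 (h): row=0 col=5 char='_'
After 5 (l): row=0 col=6 char='s'
After 6 (k): row=0 col=6 char='s'
After 7 ($): row=0 col=18 char='y'
After 8 (w): row=1 col=0 char='m'
After 9 (h): row=1 col=0 char='m'
After 10 (j): row=2 col=0 char='s'

Answer: sky  snow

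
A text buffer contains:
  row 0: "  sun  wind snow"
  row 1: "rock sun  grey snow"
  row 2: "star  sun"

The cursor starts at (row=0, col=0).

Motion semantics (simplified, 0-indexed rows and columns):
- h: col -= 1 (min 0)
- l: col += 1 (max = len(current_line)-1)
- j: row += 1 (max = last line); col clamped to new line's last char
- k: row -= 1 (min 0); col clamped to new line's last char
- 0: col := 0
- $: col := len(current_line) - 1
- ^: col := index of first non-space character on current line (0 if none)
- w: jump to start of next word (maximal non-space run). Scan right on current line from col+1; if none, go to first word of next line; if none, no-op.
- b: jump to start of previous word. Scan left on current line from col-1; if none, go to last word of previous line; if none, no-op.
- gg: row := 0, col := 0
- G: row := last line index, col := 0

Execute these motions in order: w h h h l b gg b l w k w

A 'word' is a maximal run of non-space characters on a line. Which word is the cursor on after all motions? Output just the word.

Answer: wind

Derivation:
After 1 (w): row=0 col=2 char='s'
After 2 (h): row=0 col=1 char='_'
After 3 (h): row=0 col=0 char='_'
After 4 (h): row=0 col=0 char='_'
After 5 (l): row=0 col=1 char='_'
After 6 (b): row=0 col=1 char='_'
After 7 (gg): row=0 col=0 char='_'
After 8 (b): row=0 col=0 char='_'
After 9 (l): row=0 col=1 char='_'
After 10 (w): row=0 col=2 char='s'
After 11 (k): row=0 col=2 char='s'
After 12 (w): row=0 col=7 char='w'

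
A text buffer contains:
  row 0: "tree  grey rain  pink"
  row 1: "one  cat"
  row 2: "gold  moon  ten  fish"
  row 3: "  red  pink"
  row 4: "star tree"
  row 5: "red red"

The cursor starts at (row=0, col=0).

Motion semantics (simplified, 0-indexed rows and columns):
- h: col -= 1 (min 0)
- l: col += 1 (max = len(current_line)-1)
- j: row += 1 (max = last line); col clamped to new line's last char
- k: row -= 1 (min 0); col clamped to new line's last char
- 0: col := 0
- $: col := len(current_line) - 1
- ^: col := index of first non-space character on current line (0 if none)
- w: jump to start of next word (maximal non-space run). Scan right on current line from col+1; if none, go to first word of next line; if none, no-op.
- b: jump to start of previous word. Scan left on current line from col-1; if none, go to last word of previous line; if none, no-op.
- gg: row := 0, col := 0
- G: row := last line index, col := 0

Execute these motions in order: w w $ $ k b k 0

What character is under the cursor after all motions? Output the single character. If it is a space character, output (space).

After 1 (w): row=0 col=6 char='g'
After 2 (w): row=0 col=11 char='r'
After 3 ($): row=0 col=20 char='k'
After 4 ($): row=0 col=20 char='k'
After 5 (k): row=0 col=20 char='k'
After 6 (b): row=0 col=17 char='p'
After 7 (k): row=0 col=17 char='p'
After 8 (0): row=0 col=0 char='t'

Answer: t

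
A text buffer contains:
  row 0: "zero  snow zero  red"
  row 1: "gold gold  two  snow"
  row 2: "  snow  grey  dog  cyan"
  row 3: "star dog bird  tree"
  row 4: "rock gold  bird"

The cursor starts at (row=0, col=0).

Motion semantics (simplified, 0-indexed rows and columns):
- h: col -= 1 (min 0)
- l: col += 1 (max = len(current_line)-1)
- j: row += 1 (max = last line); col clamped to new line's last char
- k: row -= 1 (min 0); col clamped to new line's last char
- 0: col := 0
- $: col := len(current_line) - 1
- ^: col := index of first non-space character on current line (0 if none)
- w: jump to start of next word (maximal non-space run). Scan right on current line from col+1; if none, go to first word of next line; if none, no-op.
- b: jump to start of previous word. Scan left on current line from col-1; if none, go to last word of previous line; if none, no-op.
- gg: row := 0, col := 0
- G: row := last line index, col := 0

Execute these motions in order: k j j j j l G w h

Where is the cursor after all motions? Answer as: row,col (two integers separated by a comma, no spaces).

After 1 (k): row=0 col=0 char='z'
After 2 (j): row=1 col=0 char='g'
After 3 (j): row=2 col=0 char='_'
After 4 (j): row=3 col=0 char='s'
After 5 (j): row=4 col=0 char='r'
After 6 (l): row=4 col=1 char='o'
After 7 (G): row=4 col=0 char='r'
After 8 (w): row=4 col=5 char='g'
After 9 (h): row=4 col=4 char='_'

Answer: 4,4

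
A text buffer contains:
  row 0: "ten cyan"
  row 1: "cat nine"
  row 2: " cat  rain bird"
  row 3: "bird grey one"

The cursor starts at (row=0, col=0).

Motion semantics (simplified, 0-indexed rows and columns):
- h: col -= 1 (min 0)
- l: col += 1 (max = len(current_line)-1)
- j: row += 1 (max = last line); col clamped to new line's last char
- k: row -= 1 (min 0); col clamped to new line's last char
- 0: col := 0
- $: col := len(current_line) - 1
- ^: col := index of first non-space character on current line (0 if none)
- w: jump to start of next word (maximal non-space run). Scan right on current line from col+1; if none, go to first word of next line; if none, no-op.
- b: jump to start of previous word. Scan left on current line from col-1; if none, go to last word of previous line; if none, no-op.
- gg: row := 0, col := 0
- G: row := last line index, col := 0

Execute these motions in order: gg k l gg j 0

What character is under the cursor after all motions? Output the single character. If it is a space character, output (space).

After 1 (gg): row=0 col=0 char='t'
After 2 (k): row=0 col=0 char='t'
After 3 (l): row=0 col=1 char='e'
After 4 (gg): row=0 col=0 char='t'
After 5 (j): row=1 col=0 char='c'
After 6 (0): row=1 col=0 char='c'

Answer: c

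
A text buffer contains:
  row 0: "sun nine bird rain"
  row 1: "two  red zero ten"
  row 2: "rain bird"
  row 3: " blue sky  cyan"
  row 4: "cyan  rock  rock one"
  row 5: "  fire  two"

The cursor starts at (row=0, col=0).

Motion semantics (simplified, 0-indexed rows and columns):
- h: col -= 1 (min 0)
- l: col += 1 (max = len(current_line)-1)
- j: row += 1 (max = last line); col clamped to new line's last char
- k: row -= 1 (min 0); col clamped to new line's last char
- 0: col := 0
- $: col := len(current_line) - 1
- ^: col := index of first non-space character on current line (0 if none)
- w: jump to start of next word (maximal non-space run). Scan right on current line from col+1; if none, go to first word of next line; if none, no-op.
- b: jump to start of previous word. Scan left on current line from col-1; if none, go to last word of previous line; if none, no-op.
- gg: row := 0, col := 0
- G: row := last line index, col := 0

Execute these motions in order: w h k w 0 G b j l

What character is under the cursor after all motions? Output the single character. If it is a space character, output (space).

Answer: o

Derivation:
After 1 (w): row=0 col=4 char='n'
After 2 (h): row=0 col=3 char='_'
After 3 (k): row=0 col=3 char='_'
After 4 (w): row=0 col=4 char='n'
After 5 (0): row=0 col=0 char='s'
After 6 (G): row=5 col=0 char='_'
After 7 (b): row=4 col=17 char='o'
After 8 (j): row=5 col=10 char='o'
After 9 (l): row=5 col=10 char='o'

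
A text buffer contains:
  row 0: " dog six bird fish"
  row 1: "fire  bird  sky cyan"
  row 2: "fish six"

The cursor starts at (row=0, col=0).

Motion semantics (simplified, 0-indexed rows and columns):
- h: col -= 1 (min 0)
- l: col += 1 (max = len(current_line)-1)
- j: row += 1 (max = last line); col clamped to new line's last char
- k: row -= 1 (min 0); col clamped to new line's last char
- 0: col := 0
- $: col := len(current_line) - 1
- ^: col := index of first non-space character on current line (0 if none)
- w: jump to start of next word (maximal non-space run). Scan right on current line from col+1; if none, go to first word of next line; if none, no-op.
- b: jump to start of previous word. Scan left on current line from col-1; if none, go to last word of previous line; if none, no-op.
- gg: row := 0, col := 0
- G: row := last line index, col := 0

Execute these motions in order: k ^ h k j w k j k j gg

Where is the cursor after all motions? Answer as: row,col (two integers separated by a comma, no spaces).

After 1 (k): row=0 col=0 char='_'
After 2 (^): row=0 col=1 char='d'
After 3 (h): row=0 col=0 char='_'
After 4 (k): row=0 col=0 char='_'
After 5 (j): row=1 col=0 char='f'
After 6 (w): row=1 col=6 char='b'
After 7 (k): row=0 col=6 char='i'
After 8 (j): row=1 col=6 char='b'
After 9 (k): row=0 col=6 char='i'
After 10 (j): row=1 col=6 char='b'
After 11 (gg): row=0 col=0 char='_'

Answer: 0,0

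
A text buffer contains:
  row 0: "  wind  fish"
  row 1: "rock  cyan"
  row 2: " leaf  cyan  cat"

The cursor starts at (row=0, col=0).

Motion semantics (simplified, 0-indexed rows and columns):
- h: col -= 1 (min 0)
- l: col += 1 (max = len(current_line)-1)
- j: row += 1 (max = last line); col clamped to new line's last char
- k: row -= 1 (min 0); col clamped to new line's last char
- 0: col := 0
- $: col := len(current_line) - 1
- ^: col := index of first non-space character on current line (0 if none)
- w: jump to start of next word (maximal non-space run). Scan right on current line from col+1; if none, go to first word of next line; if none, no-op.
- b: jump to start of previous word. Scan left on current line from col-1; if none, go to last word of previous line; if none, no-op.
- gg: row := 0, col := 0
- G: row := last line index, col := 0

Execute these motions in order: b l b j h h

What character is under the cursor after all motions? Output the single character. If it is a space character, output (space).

After 1 (b): row=0 col=0 char='_'
After 2 (l): row=0 col=1 char='_'
After 3 (b): row=0 col=1 char='_'
After 4 (j): row=1 col=1 char='o'
After 5 (h): row=1 col=0 char='r'
After 6 (h): row=1 col=0 char='r'

Answer: r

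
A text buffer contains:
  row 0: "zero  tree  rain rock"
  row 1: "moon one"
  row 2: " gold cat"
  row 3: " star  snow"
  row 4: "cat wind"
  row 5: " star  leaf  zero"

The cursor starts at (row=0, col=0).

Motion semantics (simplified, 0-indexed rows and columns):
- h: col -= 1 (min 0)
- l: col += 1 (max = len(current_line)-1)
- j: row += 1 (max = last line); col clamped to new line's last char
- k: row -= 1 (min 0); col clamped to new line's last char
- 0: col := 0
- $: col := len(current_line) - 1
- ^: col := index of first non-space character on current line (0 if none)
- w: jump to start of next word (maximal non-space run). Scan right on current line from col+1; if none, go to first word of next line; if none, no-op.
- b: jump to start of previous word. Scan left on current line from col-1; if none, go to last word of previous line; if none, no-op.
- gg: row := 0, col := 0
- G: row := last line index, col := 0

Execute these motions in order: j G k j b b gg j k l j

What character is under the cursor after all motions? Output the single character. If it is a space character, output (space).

Answer: o

Derivation:
After 1 (j): row=1 col=0 char='m'
After 2 (G): row=5 col=0 char='_'
After 3 (k): row=4 col=0 char='c'
After 4 (j): row=5 col=0 char='_'
After 5 (b): row=4 col=4 char='w'
After 6 (b): row=4 col=0 char='c'
After 7 (gg): row=0 col=0 char='z'
After 8 (j): row=1 col=0 char='m'
After 9 (k): row=0 col=0 char='z'
After 10 (l): row=0 col=1 char='e'
After 11 (j): row=1 col=1 char='o'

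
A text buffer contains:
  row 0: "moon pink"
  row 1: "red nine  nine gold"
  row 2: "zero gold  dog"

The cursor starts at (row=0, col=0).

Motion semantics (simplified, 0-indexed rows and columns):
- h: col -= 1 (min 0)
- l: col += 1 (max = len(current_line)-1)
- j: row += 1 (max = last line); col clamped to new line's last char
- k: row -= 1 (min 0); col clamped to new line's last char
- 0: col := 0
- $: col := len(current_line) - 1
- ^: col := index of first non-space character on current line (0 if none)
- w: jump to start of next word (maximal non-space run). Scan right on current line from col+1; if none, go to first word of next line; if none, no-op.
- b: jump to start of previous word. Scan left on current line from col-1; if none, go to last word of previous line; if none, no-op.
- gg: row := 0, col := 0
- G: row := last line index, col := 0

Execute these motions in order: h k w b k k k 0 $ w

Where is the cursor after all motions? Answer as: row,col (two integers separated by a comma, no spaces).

After 1 (h): row=0 col=0 char='m'
After 2 (k): row=0 col=0 char='m'
After 3 (w): row=0 col=5 char='p'
After 4 (b): row=0 col=0 char='m'
After 5 (k): row=0 col=0 char='m'
After 6 (k): row=0 col=0 char='m'
After 7 (k): row=0 col=0 char='m'
After 8 (0): row=0 col=0 char='m'
After 9 ($): row=0 col=8 char='k'
After 10 (w): row=1 col=0 char='r'

Answer: 1,0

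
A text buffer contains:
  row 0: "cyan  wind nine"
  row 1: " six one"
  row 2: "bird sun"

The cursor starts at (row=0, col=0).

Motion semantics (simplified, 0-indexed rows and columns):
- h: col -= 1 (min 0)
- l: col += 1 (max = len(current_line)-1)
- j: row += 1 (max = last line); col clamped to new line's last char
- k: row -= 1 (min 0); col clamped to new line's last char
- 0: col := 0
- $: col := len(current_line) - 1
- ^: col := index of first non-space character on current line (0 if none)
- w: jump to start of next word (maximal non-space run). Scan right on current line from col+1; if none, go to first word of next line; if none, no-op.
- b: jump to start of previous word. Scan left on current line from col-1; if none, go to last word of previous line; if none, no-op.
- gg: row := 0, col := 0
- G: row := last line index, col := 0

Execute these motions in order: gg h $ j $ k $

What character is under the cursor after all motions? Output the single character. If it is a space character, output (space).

Answer: e

Derivation:
After 1 (gg): row=0 col=0 char='c'
After 2 (h): row=0 col=0 char='c'
After 3 ($): row=0 col=14 char='e'
After 4 (j): row=1 col=7 char='e'
After 5 ($): row=1 col=7 char='e'
After 6 (k): row=0 col=7 char='i'
After 7 ($): row=0 col=14 char='e'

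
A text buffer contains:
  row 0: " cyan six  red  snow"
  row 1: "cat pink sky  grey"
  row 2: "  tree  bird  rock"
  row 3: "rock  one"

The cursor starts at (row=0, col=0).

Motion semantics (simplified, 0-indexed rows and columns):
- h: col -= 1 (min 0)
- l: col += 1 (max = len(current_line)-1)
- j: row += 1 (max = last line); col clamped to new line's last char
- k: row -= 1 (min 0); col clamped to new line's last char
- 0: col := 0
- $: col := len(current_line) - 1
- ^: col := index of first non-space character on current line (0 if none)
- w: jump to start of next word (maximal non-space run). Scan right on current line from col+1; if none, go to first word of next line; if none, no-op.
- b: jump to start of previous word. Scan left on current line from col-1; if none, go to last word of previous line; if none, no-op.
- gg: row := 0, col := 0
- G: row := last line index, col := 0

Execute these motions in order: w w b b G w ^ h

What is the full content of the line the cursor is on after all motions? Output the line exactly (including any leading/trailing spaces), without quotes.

Answer: rock  one

Derivation:
After 1 (w): row=0 col=1 char='c'
After 2 (w): row=0 col=6 char='s'
After 3 (b): row=0 col=1 char='c'
After 4 (b): row=0 col=1 char='c'
After 5 (G): row=3 col=0 char='r'
After 6 (w): row=3 col=6 char='o'
After 7 (^): row=3 col=0 char='r'
After 8 (h): row=3 col=0 char='r'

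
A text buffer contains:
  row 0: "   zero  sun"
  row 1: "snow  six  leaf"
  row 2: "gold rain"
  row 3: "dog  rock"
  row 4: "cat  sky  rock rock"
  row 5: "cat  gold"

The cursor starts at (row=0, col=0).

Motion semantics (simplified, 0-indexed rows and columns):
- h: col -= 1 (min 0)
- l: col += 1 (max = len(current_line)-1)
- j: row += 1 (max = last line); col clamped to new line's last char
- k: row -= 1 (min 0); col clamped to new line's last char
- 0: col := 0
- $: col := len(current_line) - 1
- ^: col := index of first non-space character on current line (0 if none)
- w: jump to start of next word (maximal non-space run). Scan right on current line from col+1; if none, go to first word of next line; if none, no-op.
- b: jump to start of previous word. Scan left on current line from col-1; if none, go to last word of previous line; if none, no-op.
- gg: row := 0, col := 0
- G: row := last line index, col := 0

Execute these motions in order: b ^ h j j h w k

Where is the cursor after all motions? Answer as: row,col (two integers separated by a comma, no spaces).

After 1 (b): row=0 col=0 char='_'
After 2 (^): row=0 col=3 char='z'
After 3 (h): row=0 col=2 char='_'
After 4 (j): row=1 col=2 char='o'
After 5 (j): row=2 col=2 char='l'
After 6 (h): row=2 col=1 char='o'
After 7 (w): row=2 col=5 char='r'
After 8 (k): row=1 col=5 char='_'

Answer: 1,5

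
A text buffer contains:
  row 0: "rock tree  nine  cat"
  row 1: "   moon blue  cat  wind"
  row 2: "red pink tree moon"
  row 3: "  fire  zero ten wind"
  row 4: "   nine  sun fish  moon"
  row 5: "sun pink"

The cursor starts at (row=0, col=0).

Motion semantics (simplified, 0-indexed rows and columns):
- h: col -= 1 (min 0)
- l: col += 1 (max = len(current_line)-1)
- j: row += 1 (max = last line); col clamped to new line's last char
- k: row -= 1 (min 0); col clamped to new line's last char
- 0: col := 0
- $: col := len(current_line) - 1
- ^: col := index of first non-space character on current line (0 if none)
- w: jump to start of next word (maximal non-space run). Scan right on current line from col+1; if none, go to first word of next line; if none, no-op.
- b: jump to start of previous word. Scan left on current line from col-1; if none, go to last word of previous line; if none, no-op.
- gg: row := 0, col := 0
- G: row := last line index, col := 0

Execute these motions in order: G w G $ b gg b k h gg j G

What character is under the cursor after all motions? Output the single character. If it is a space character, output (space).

Answer: s

Derivation:
After 1 (G): row=5 col=0 char='s'
After 2 (w): row=5 col=4 char='p'
After 3 (G): row=5 col=0 char='s'
After 4 ($): row=5 col=7 char='k'
After 5 (b): row=5 col=4 char='p'
After 6 (gg): row=0 col=0 char='r'
After 7 (b): row=0 col=0 char='r'
After 8 (k): row=0 col=0 char='r'
After 9 (h): row=0 col=0 char='r'
After 10 (gg): row=0 col=0 char='r'
After 11 (j): row=1 col=0 char='_'
After 12 (G): row=5 col=0 char='s'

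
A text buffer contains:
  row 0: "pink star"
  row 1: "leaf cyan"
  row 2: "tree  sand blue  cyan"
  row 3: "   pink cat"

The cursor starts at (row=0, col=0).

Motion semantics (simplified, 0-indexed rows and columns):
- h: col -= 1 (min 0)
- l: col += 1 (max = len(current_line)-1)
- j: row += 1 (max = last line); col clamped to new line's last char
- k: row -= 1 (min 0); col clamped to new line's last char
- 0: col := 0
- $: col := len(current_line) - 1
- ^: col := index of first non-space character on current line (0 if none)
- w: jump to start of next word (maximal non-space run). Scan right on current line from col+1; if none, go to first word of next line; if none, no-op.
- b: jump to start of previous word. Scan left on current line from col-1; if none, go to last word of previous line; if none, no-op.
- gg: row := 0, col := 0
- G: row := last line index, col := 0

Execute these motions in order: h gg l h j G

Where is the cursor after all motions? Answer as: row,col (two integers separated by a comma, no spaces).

Answer: 3,0

Derivation:
After 1 (h): row=0 col=0 char='p'
After 2 (gg): row=0 col=0 char='p'
After 3 (l): row=0 col=1 char='i'
After 4 (h): row=0 col=0 char='p'
After 5 (j): row=1 col=0 char='l'
After 6 (G): row=3 col=0 char='_'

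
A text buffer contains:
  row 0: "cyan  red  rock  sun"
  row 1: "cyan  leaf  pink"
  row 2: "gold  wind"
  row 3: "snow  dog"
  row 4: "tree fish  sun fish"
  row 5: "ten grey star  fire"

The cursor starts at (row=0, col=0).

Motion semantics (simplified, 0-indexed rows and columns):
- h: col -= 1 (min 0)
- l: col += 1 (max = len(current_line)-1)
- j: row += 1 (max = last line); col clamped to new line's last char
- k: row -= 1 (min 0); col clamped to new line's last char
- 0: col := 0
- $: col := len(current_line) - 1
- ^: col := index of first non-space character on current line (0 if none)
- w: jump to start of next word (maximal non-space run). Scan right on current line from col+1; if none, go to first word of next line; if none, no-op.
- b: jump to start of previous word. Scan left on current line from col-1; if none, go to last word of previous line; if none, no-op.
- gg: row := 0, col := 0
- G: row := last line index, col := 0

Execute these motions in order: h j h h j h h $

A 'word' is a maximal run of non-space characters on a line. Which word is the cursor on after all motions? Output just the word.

After 1 (h): row=0 col=0 char='c'
After 2 (j): row=1 col=0 char='c'
After 3 (h): row=1 col=0 char='c'
After 4 (h): row=1 col=0 char='c'
After 5 (j): row=2 col=0 char='g'
After 6 (h): row=2 col=0 char='g'
After 7 (h): row=2 col=0 char='g'
After 8 ($): row=2 col=9 char='d'

Answer: wind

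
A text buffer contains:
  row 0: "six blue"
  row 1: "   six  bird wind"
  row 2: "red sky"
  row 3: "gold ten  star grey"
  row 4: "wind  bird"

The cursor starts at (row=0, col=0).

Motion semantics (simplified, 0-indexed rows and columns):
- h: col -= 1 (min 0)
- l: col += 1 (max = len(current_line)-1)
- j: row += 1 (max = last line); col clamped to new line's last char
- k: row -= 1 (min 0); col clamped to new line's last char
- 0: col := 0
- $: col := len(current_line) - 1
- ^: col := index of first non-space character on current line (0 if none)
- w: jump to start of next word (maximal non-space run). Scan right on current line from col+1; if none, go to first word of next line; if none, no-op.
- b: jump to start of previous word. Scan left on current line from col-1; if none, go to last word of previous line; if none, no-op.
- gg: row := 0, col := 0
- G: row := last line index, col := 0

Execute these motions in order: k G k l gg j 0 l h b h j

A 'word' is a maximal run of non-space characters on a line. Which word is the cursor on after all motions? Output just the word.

Answer: six

Derivation:
After 1 (k): row=0 col=0 char='s'
After 2 (G): row=4 col=0 char='w'
After 3 (k): row=3 col=0 char='g'
After 4 (l): row=3 col=1 char='o'
After 5 (gg): row=0 col=0 char='s'
After 6 (j): row=1 col=0 char='_'
After 7 (0): row=1 col=0 char='_'
After 8 (l): row=1 col=1 char='_'
After 9 (h): row=1 col=0 char='_'
After 10 (b): row=0 col=4 char='b'
After 11 (h): row=0 col=3 char='_'
After 12 (j): row=1 col=3 char='s'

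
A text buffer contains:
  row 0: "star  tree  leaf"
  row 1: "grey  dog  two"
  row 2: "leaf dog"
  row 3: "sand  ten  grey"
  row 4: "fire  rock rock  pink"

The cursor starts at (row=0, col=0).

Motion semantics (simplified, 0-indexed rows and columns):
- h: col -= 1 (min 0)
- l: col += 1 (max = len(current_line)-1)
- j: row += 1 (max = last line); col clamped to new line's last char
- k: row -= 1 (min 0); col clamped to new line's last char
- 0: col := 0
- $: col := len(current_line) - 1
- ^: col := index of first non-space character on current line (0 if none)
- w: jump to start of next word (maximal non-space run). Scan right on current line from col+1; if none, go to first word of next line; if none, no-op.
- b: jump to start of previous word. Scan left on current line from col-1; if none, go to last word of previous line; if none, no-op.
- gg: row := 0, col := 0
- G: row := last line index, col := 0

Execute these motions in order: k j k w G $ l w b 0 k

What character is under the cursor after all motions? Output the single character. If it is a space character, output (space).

Answer: s

Derivation:
After 1 (k): row=0 col=0 char='s'
After 2 (j): row=1 col=0 char='g'
After 3 (k): row=0 col=0 char='s'
After 4 (w): row=0 col=6 char='t'
After 5 (G): row=4 col=0 char='f'
After 6 ($): row=4 col=20 char='k'
After 7 (l): row=4 col=20 char='k'
After 8 (w): row=4 col=20 char='k'
After 9 (b): row=4 col=17 char='p'
After 10 (0): row=4 col=0 char='f'
After 11 (k): row=3 col=0 char='s'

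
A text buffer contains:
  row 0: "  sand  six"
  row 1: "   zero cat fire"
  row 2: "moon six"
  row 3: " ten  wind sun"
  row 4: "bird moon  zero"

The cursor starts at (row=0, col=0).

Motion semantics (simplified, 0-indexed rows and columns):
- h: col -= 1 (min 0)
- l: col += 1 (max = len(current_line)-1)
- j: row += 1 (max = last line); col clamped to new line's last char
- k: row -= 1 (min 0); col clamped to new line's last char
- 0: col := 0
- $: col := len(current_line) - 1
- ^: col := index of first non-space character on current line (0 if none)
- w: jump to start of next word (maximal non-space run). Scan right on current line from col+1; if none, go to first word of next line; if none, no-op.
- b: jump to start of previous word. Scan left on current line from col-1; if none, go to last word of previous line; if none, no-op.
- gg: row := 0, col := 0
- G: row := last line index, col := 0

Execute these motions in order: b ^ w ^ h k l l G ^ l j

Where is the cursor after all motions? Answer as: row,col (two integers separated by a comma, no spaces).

Answer: 4,1

Derivation:
After 1 (b): row=0 col=0 char='_'
After 2 (^): row=0 col=2 char='s'
After 3 (w): row=0 col=8 char='s'
After 4 (^): row=0 col=2 char='s'
After 5 (h): row=0 col=1 char='_'
After 6 (k): row=0 col=1 char='_'
After 7 (l): row=0 col=2 char='s'
After 8 (l): row=0 col=3 char='a'
After 9 (G): row=4 col=0 char='b'
After 10 (^): row=4 col=0 char='b'
After 11 (l): row=4 col=1 char='i'
After 12 (j): row=4 col=1 char='i'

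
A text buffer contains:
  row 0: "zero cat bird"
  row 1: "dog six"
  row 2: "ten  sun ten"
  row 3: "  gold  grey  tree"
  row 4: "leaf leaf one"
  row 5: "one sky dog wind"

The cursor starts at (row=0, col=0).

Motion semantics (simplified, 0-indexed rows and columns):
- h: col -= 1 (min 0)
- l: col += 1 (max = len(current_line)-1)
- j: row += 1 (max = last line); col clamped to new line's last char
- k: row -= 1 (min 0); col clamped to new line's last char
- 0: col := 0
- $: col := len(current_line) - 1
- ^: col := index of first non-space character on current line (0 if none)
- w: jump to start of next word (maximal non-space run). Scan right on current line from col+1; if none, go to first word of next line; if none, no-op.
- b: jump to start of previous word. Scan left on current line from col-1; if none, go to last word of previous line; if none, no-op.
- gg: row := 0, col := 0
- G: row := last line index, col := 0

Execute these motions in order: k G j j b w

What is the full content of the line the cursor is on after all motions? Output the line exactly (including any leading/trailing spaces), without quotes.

After 1 (k): row=0 col=0 char='z'
After 2 (G): row=5 col=0 char='o'
After 3 (j): row=5 col=0 char='o'
After 4 (j): row=5 col=0 char='o'
After 5 (b): row=4 col=10 char='o'
After 6 (w): row=5 col=0 char='o'

Answer: one sky dog wind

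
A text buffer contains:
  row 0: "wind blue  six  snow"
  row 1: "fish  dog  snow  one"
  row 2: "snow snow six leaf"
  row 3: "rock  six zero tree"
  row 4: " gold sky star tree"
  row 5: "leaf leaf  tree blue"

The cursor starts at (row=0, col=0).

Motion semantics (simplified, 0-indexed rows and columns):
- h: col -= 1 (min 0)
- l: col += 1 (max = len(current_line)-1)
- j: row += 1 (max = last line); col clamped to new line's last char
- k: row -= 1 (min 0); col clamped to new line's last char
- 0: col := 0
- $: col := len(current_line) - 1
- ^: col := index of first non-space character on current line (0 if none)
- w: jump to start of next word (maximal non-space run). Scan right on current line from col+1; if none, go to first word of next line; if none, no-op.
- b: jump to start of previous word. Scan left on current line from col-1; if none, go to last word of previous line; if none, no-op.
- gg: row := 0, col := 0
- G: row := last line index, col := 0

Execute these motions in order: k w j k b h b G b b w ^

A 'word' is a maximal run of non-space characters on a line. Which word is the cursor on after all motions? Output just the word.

Answer: gold

Derivation:
After 1 (k): row=0 col=0 char='w'
After 2 (w): row=0 col=5 char='b'
After 3 (j): row=1 col=5 char='_'
After 4 (k): row=0 col=5 char='b'
After 5 (b): row=0 col=0 char='w'
After 6 (h): row=0 col=0 char='w'
After 7 (b): row=0 col=0 char='w'
After 8 (G): row=5 col=0 char='l'
After 9 (b): row=4 col=15 char='t'
After 10 (b): row=4 col=10 char='s'
After 11 (w): row=4 col=15 char='t'
After 12 (^): row=4 col=1 char='g'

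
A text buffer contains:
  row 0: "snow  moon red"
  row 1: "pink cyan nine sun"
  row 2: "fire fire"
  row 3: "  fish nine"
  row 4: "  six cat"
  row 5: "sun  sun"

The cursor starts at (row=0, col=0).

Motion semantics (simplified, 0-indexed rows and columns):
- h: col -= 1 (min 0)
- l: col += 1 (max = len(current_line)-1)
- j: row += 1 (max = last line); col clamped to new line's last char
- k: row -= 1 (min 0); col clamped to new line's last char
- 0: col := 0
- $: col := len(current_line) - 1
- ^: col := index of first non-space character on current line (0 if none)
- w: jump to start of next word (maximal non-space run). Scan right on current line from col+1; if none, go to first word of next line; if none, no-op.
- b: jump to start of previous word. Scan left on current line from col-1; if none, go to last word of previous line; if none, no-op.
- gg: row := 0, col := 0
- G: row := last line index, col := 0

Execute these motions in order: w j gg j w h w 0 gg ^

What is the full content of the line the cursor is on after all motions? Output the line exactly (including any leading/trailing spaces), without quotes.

After 1 (w): row=0 col=6 char='m'
After 2 (j): row=1 col=6 char='y'
After 3 (gg): row=0 col=0 char='s'
After 4 (j): row=1 col=0 char='p'
After 5 (w): row=1 col=5 char='c'
After 6 (h): row=1 col=4 char='_'
After 7 (w): row=1 col=5 char='c'
After 8 (0): row=1 col=0 char='p'
After 9 (gg): row=0 col=0 char='s'
After 10 (^): row=0 col=0 char='s'

Answer: snow  moon red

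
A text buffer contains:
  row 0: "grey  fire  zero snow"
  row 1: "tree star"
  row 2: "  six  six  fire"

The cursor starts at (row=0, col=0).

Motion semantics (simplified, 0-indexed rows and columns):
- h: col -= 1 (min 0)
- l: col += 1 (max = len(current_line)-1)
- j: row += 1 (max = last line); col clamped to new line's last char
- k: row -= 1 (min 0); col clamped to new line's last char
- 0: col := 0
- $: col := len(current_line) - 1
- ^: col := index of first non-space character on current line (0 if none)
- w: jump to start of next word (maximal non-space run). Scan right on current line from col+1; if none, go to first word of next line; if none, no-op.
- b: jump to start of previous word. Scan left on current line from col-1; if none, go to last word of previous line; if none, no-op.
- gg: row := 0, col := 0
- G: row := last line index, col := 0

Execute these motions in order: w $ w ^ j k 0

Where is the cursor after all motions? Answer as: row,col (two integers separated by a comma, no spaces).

Answer: 1,0

Derivation:
After 1 (w): row=0 col=6 char='f'
After 2 ($): row=0 col=20 char='w'
After 3 (w): row=1 col=0 char='t'
After 4 (^): row=1 col=0 char='t'
After 5 (j): row=2 col=0 char='_'
After 6 (k): row=1 col=0 char='t'
After 7 (0): row=1 col=0 char='t'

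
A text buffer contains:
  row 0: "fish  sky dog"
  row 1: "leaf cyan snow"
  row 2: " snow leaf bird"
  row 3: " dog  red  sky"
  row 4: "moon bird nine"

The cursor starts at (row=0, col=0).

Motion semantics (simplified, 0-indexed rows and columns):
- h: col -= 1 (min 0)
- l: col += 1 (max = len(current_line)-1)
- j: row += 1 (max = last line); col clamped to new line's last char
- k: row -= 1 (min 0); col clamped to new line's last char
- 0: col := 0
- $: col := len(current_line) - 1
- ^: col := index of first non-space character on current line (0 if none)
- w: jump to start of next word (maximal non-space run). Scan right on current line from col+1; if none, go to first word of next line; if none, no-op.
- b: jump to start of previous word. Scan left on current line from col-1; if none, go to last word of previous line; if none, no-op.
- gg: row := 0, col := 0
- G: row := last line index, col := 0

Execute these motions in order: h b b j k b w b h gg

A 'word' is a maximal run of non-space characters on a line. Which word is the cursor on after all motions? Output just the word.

After 1 (h): row=0 col=0 char='f'
After 2 (b): row=0 col=0 char='f'
After 3 (b): row=0 col=0 char='f'
After 4 (j): row=1 col=0 char='l'
After 5 (k): row=0 col=0 char='f'
After 6 (b): row=0 col=0 char='f'
After 7 (w): row=0 col=6 char='s'
After 8 (b): row=0 col=0 char='f'
After 9 (h): row=0 col=0 char='f'
After 10 (gg): row=0 col=0 char='f'

Answer: fish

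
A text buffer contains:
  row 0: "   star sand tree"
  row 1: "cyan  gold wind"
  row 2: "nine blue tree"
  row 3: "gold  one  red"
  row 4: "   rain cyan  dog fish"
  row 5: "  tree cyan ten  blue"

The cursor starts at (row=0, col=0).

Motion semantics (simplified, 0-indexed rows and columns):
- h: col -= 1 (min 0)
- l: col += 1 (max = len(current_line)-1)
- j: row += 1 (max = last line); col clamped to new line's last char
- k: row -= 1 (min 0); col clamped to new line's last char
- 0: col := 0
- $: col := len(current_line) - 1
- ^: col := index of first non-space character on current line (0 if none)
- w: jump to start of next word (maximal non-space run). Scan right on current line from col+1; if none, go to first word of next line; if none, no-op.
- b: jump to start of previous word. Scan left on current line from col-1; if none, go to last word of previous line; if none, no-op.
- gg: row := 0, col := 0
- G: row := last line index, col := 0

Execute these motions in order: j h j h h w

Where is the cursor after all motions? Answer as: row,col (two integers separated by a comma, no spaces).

Answer: 2,5

Derivation:
After 1 (j): row=1 col=0 char='c'
After 2 (h): row=1 col=0 char='c'
After 3 (j): row=2 col=0 char='n'
After 4 (h): row=2 col=0 char='n'
After 5 (h): row=2 col=0 char='n'
After 6 (w): row=2 col=5 char='b'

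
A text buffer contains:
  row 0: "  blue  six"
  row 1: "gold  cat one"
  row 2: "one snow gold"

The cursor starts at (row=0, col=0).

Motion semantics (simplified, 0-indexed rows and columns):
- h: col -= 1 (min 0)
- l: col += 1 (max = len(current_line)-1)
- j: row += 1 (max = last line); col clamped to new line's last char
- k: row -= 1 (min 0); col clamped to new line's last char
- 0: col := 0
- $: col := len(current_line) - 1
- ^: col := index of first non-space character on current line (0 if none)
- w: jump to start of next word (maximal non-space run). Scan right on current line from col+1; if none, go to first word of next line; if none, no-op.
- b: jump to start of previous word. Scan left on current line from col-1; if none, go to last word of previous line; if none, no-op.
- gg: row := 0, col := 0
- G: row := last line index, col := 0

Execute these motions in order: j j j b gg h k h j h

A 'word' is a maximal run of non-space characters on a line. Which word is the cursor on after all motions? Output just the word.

Answer: gold

Derivation:
After 1 (j): row=1 col=0 char='g'
After 2 (j): row=2 col=0 char='o'
After 3 (j): row=2 col=0 char='o'
After 4 (b): row=1 col=10 char='o'
After 5 (gg): row=0 col=0 char='_'
After 6 (h): row=0 col=0 char='_'
After 7 (k): row=0 col=0 char='_'
After 8 (h): row=0 col=0 char='_'
After 9 (j): row=1 col=0 char='g'
After 10 (h): row=1 col=0 char='g'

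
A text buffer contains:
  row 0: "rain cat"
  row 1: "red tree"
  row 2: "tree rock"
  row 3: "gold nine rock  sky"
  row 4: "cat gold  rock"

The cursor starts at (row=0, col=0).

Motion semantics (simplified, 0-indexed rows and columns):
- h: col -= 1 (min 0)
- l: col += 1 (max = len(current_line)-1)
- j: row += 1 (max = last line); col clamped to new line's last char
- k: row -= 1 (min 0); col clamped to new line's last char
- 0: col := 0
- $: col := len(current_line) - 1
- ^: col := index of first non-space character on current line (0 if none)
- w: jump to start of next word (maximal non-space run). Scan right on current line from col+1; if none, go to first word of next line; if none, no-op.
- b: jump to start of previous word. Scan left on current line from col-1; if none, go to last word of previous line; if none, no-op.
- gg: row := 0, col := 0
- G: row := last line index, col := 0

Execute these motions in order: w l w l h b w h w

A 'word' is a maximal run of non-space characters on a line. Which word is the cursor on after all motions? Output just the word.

After 1 (w): row=0 col=5 char='c'
After 2 (l): row=0 col=6 char='a'
After 3 (w): row=1 col=0 char='r'
After 4 (l): row=1 col=1 char='e'
After 5 (h): row=1 col=0 char='r'
After 6 (b): row=0 col=5 char='c'
After 7 (w): row=1 col=0 char='r'
After 8 (h): row=1 col=0 char='r'
After 9 (w): row=1 col=4 char='t'

Answer: tree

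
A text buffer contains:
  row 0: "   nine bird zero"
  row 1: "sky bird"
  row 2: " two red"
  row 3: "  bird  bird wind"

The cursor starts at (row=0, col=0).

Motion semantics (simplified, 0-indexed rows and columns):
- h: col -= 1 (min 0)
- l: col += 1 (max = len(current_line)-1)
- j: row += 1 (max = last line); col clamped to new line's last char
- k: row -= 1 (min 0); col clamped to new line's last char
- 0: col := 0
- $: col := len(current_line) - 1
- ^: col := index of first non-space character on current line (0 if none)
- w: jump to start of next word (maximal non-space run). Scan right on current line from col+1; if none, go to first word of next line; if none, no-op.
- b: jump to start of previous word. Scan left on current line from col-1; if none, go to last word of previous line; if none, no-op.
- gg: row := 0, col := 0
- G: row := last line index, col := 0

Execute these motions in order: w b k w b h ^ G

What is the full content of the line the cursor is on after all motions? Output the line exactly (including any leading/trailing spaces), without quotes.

Answer:   bird  bird wind

Derivation:
After 1 (w): row=0 col=3 char='n'
After 2 (b): row=0 col=3 char='n'
After 3 (k): row=0 col=3 char='n'
After 4 (w): row=0 col=8 char='b'
After 5 (b): row=0 col=3 char='n'
After 6 (h): row=0 col=2 char='_'
After 7 (^): row=0 col=3 char='n'
After 8 (G): row=3 col=0 char='_'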